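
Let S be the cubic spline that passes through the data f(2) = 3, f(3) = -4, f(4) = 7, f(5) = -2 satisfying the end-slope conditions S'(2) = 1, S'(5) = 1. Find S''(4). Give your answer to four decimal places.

Write M_i for S''(x_i). With h_i = 1, 1, 1 and divided differences Δ_i = -7, 11, -9, the continuity of S' gives the tridiagonal system
  1·M_0 + 4·M_1 + 1·M_2 = 6(Δ_1 - Δ_0) = 108
  1·M_1 + 4·M_2 + 1·M_3 = 6(Δ_2 - Δ_1) = -120
Clamped end conditions give two more equations: 2h_0·M_0 + h_0·M_1 = 6(Δ_0 - S'(2)) = -48 and h_2·M_2 + 2h_2·M_3 = 6(S'(5) - Δ_2) = 60.
Forward elimination and back-substitution give M_0 = -256/5, M_1 = 272/5, M_2 = -292/5, M_3 = 296/5.

-58.4000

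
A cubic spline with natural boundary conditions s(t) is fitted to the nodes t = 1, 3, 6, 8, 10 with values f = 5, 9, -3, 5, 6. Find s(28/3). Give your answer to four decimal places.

6.5530

With m_i denoting the second derivative at x_i, h_i = 2, 3, 2, 2, and Δ_i = (y_(i+1) − y_i)/h_i = 2, -4, 4, 1/2:
  2·m_0 + 10·m_1 + 3·m_2 = 6(Δ_1 - Δ_0) = -36
  3·m_1 + 10·m_2 + 2·m_3 = 6(Δ_2 - Δ_1) = 48
  2·m_2 + 8·m_3 + 2·m_4 = 6(Δ_3 - Δ_2) = -21
Natural end conditions: m_0 = m_4 = 0.
Solving the tridiagonal system: m_0 = 0, m_1 = -2007/344, m_2 = 1281/172, m_3 = -3087/688, m_4 = 0.
On [8, 10], s(t) = 5 + 1201/344·(t - 8) - 3087/1376·(t - 8)² + 1029/2752·(t - 8)³.
With (t - 8) = 4/3: s(28/3) = 2536/387.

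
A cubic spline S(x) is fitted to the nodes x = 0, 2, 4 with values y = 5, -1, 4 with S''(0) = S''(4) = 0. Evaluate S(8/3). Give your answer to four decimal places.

-0.3519

Let m_i = S''(x_i). Step sizes h_i = 2, 2; slopes of the chords Δ_i = (y_(i+1) - y_i)/h_i = -3, 5/2.
  2·m_0 + 8·m_1 + 2·m_2 = 6(Δ_1 - Δ_0) = 33
Natural end conditions: m_0 = m_2 = 0.
Hence m_0 = 0, m_1 = 33/8, m_2 = 0.
On [2, 4], S(x) = -1 - 1/4·(x - 2) + 33/16·(x - 2)² - 11/32·(x - 2)³.
With (x - 2) = 2/3: S(8/3) = -19/54.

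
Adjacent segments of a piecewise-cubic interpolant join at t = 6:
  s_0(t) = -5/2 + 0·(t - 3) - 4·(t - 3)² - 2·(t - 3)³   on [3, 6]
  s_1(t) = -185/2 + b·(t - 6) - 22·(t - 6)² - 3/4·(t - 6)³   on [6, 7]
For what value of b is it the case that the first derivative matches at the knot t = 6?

s_0'(t) = 0 - 8·(t - 3) - 6·(t - 3)², so s_0'(6) = -78. On the right, s_1'(6) = b, so b = -78.

-78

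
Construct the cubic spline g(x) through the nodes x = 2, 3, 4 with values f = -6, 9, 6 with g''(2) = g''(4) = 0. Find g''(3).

Put M_i = g'' at the i-th knot. Here h = (1, 1) and Δ = (15, -3), so the interior equations h_(i-1)·M_(i-1) + 2(h_(i-1)+h_i)·M_i + h_i·M_(i+1) = 6(Δ_i − Δ_(i-1)) read
  1·M_0 + 4·M_1 + 1·M_2 = 6(Δ_1 - Δ_0) = -108
Natural end conditions: M_0 = M_2 = 0.
Solving the tridiagonal system: M_0 = 0, M_1 = -27, M_2 = 0.

-27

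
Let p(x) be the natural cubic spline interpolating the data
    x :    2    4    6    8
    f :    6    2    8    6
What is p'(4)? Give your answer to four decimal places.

1.2000

Put σ_i = p'' at the i-th knot. Here h = (2, 2, 2) and Δ = (-2, 3, -1), so the interior equations h_(i-1)·σ_(i-1) + 2(h_(i-1)+h_i)·σ_i + h_i·σ_(i+1) = 6(Δ_i − Δ_(i-1)) read
  2·σ_0 + 8·σ_1 + 2·σ_2 = 6(Δ_1 - Δ_0) = 30
  2·σ_1 + 8·σ_2 + 2·σ_3 = 6(Δ_2 - Δ_1) = -24
Natural end conditions: σ_0 = σ_3 = 0.
Solving: σ_0 = 0, σ_1 = 24/5, σ_2 = -21/5, σ_3 = 0.
On [4, 6], p'(x) = b_1 + 2c_1·(x - 4) + 3d_1·(x - 4)² with b_1 = Δ_1 - h_1(2σ_1 + σ_2)/6 = 6/5, c_1 = σ_1/2 = 12/5, d_1 = (σ_2 - σ_1)/(6h_1) = -3/4. So p'(4) = 6/5.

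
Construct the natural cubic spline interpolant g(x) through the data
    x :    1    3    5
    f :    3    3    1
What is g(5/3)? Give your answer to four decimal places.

Put σ_i = g'' at the i-th knot. Here h = (2, 2) and Δ = (0, -1), so the interior equations h_(i-1)·σ_(i-1) + 2(h_(i-1)+h_i)·σ_i + h_i·σ_(i+1) = 6(Δ_i − Δ_(i-1)) read
  2·σ_0 + 8·σ_1 + 2·σ_2 = 6(Δ_1 - Δ_0) = -6
Natural end conditions: σ_0 = σ_2 = 0.
Solving the tridiagonal system: σ_0 = 0, σ_1 = -3/4, σ_2 = 0.
On [1, 3], g(x) = 3 + 1/4·(x - 1) + 0·(x - 1)² - 1/16·(x - 1)³.
With (x - 1) = 2/3: g(5/3) = 85/27.

3.1481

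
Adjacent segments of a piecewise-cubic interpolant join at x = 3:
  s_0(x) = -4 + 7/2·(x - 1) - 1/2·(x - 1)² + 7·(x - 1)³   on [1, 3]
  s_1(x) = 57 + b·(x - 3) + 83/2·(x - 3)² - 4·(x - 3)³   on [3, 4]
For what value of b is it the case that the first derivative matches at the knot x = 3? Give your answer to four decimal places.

85.5000

s_0'(x) = 7/2 - 1·(x - 1) + 21·(x - 1)², so s_0'(3) = 171/2. On the right, s_1'(3) = b, so b = 171/2.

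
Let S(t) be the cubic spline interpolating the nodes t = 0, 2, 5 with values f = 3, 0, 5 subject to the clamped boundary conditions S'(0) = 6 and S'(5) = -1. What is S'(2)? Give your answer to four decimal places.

-1.9500

Let M_i = S''(x_i). Step sizes h_i = 2, 3; slopes of the chords Δ_i = (y_(i+1) - y_i)/h_i = -3/2, 5/3.
  2·M_0 + 10·M_1 + 3·M_2 = 6(Δ_1 - Δ_0) = 19
Clamped end conditions give two more equations: 2h_0·M_0 + h_0·M_1 = 6(Δ_0 - S'(0)) = -45 and h_1·M_1 + 2h_1·M_2 = 6(S'(5) - Δ_1) = -16.
Hence M_0 = -291/20, M_1 = 33/5, M_2 = -179/30.
On [2, 5], S'(t) = b_1 + 2c_1·(t - 2) + 3d_1·(t - 2)² with b_1 = Δ_1 - h_1(2M_1 + M_2)/6 = -39/20, c_1 = M_1/2 = 33/10, d_1 = (M_2 - M_1)/(6h_1) = -377/540. So S'(2) = -39/20.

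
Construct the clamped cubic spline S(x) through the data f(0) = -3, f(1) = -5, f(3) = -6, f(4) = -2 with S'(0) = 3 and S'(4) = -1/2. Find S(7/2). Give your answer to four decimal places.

With m_i denoting the second derivative at x_i, h_i = 1, 2, 1, and Δ_i = (y_(i+1) − y_i)/h_i = -2, -1/2, 4:
  1·m_0 + 6·m_1 + 2·m_2 = 6(Δ_1 - Δ_0) = 9
  2·m_1 + 6·m_2 + 1·m_3 = 6(Δ_2 - Δ_1) = 27
Clamped end conditions give two more equations: 2h_0·m_0 + h_0·m_1 = 6(Δ_0 - S'(0)) = -30 and h_2·m_2 + 2h_2·m_3 = 6(S'(4) - Δ_2) = -27.
Solving the tridiagonal system: m_0 = -559/35, m_1 = 68/35, m_2 = 233/35, m_3 = -589/35.
On [3, 4], S(x) = -6 + 321/70·(x - 3) + 233/70·(x - 3)² - 137/35·(x - 3)³.
With (x - 3) = 1/2: S(7/2) = -471/140.

-3.3643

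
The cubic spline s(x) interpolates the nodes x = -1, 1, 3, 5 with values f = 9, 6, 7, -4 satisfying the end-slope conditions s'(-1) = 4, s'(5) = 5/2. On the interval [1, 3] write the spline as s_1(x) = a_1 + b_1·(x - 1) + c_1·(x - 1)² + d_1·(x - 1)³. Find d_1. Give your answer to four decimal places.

-1.4750

With M_i denoting the second derivative at x_i, h_i = 2, 2, 2, and Δ_i = (y_(i+1) − y_i)/h_i = -3/2, 1/2, -11/2:
  2·M_0 + 8·M_1 + 2·M_2 = 6(Δ_1 - Δ_0) = 12
  2·M_1 + 8·M_2 + 2·M_3 = 6(Δ_2 - Δ_1) = -36
Clamped end conditions give two more equations: 2h_0·M_0 + h_0·M_1 = 6(Δ_0 - s'(-1)) = -33 and h_2·M_2 + 2h_2·M_3 = 6(s'(5) - Δ_2) = 48.
Forward elimination and back-substitution give M_0 = -59/5, M_1 = 71/10, M_2 = -53/5, M_3 = 173/10.
On [1, 3], with s_1(x) = a_1 + b_1·(x - 1) + c_1·(x - 1)² + d_1·(x - 1)³: c_1 = M_1/2 = 71/20, d_1 = (M_2 - M_1)/(6h_1) = -59/40, b_1 = Δ_1 - h_1(2M_1 + M_2)/6 = -7/10.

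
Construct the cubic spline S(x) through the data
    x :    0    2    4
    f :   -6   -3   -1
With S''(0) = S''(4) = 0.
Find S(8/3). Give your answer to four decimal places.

-2.2407

Let m_i = S''(x_i). Step sizes h_i = 2, 2; slopes of the chords Δ_i = (y_(i+1) - y_i)/h_i = 3/2, 1.
  2·m_0 + 8·m_1 + 2·m_2 = 6(Δ_1 - Δ_0) = -3
Natural end conditions: m_0 = m_2 = 0.
Hence m_0 = 0, m_1 = -3/8, m_2 = 0.
On [2, 4], S(x) = -3 + 5/4·(x - 2) - 3/16·(x - 2)² + 1/32·(x - 2)³.
With (x - 2) = 2/3: S(8/3) = -121/54.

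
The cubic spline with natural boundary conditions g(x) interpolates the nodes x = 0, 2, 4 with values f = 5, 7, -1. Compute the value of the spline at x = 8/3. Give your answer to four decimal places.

Put m_i = g'' at the i-th knot. Here h = (2, 2) and Δ = (1, -4), so the interior equations h_(i-1)·m_(i-1) + 2(h_(i-1)+h_i)·m_i + h_i·m_(i+1) = 6(Δ_i − Δ_(i-1)) read
  2·m_0 + 8·m_1 + 2·m_2 = 6(Δ_1 - Δ_0) = -30
Natural end conditions: m_0 = m_2 = 0.
Forward elimination and back-substitution give m_0 = 0, m_1 = -15/4, m_2 = 0.
On [2, 4], g(x) = 7 - 3/2·(x - 2) - 15/8·(x - 2)² + 5/16·(x - 2)³.
With (x - 2) = 2/3: g(8/3) = 142/27.

5.2593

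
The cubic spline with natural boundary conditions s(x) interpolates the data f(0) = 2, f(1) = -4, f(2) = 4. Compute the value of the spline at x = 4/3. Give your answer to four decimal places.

-2.6296

With m_i denoting the second derivative at x_i, h_i = 1, 1, and Δ_i = (y_(i+1) − y_i)/h_i = -6, 8:
  1·m_0 + 4·m_1 + 1·m_2 = 6(Δ_1 - Δ_0) = 84
Natural end conditions: m_0 = m_2 = 0.
Solving: m_0 = 0, m_1 = 21, m_2 = 0.
On [1, 2], s(x) = -4 + 1·(x - 1) + 21/2·(x - 1)² - 7/2·(x - 1)³.
With (x - 1) = 1/3: s(4/3) = -71/27.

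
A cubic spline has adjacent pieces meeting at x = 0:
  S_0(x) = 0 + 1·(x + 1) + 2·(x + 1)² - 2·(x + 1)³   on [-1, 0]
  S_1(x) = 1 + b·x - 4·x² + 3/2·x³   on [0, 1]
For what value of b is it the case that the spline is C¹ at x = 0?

S_0'(x) = 1 + 4·(x + 1) - 6·(x + 1)², so S_0'(0) = -1. On the right, S_1'(0) = b, so b = -1.

-1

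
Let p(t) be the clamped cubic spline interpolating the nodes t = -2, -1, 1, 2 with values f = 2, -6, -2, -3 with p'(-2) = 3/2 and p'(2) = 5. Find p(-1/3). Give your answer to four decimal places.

-7.1005

Write σ_i for p''(x_i). With h_i = 1, 2, 1 and divided differences Δ_i = -8, 2, -1, the continuity of p' gives the tridiagonal system
  1·σ_0 + 6·σ_1 + 2·σ_2 = 6(Δ_1 - Δ_0) = 60
  2·σ_1 + 6·σ_2 + 1·σ_3 = 6(Δ_2 - Δ_1) = -18
Clamped end conditions give two more equations: 2h_0·σ_0 + h_0·σ_1 = 6(Δ_0 - p'(-2)) = -57 and h_2·σ_2 + 2h_2·σ_3 = 6(p'(2) - Δ_2) = 36.
Solving: σ_0 = -274/7, σ_1 = 149/7, σ_2 = -100/7, σ_3 = 176/7.
On [-1, 1], p(t) = -6 - 52/7·(t + 1) + 149/14·(t + 1)² - 83/28·(t + 1)³.
With (t + 1) = 2/3: p(-1/3) = -1342/189.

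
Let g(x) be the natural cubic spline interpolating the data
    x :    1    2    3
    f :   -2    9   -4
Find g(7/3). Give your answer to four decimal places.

6.8889

Put σ_i = g'' at the i-th knot. Here h = (1, 1) and Δ = (11, -13), so the interior equations h_(i-1)·σ_(i-1) + 2(h_(i-1)+h_i)·σ_i + h_i·σ_(i+1) = 6(Δ_i − Δ_(i-1)) read
  1·σ_0 + 4·σ_1 + 1·σ_2 = 6(Δ_1 - Δ_0) = -144
Natural end conditions: σ_0 = σ_2 = 0.
Solving the tridiagonal system: σ_0 = 0, σ_1 = -36, σ_2 = 0.
On [2, 3], g(x) = 9 - 1·(x - 2) - 18·(x - 2)² + 6·(x - 2)³.
With (x - 2) = 1/3: g(7/3) = 62/9.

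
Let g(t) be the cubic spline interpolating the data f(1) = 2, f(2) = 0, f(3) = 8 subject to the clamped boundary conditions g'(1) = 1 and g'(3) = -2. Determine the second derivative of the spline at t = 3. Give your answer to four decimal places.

-46.5000

With M_i denoting the second derivative at x_i, h_i = 1, 1, and Δ_i = (y_(i+1) − y_i)/h_i = -2, 8:
  1·M_0 + 4·M_1 + 1·M_2 = 6(Δ_1 - Δ_0) = 60
Clamped end conditions give two more equations: 2h_0·M_0 + h_0·M_1 = 6(Δ_0 - g'(1)) = -18 and h_1·M_1 + 2h_1·M_2 = 6(g'(3) - Δ_1) = -60.
Solving the tridiagonal system: M_0 = -51/2, M_1 = 33, M_2 = -93/2.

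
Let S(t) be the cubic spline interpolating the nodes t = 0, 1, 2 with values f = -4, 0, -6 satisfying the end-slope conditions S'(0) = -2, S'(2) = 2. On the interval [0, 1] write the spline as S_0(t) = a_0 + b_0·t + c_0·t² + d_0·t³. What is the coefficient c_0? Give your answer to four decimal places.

17.5000

Write M_i for S''(x_i). With h_i = 1, 1 and divided differences Δ_i = 4, -6, the continuity of S' gives the tridiagonal system
  1·M_0 + 4·M_1 + 1·M_2 = 6(Δ_1 - Δ_0) = -60
Clamped end conditions give two more equations: 2h_0·M_0 + h_0·M_1 = 6(Δ_0 - S'(0)) = 36 and h_1·M_1 + 2h_1·M_2 = 6(S'(2) - Δ_1) = 48.
Solving: M_0 = 35, M_1 = -34, M_2 = 41.
On [0, 1], with S_0(t) = a_0 + b_0·t + c_0·t² + d_0·t³: c_0 = M_0/2 = 35/2, d_0 = (M_1 - M_0)/(6h_0) = -23/2, b_0 = Δ_0 - h_0(2M_0 + M_1)/6 = -2.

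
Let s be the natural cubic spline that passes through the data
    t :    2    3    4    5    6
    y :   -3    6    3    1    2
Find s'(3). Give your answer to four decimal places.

2.5357

Let m_i = s''(x_i). Step sizes h_i = 1, 1, 1, 1; slopes of the chords Δ_i = (y_(i+1) - y_i)/h_i = 9, -3, -2, 1.
  1·m_0 + 4·m_1 + 1·m_2 = 6(Δ_1 - Δ_0) = -72
  1·m_1 + 4·m_2 + 1·m_3 = 6(Δ_2 - Δ_1) = 6
  1·m_2 + 4·m_3 + 1·m_4 = 6(Δ_3 - Δ_2) = 18
Natural end conditions: m_0 = m_4 = 0.
Forward elimination and back-substitution give m_0 = 0, m_1 = -543/28, m_2 = 39/7, m_3 = 87/28, m_4 = 0.
On [3, 4], s'(t) = b_1 + 2c_1·(t - 3) + 3d_1·(t - 3)² with b_1 = Δ_1 - h_1(2m_1 + m_2)/6 = 71/28, c_1 = m_1/2 = -543/56, d_1 = (m_2 - m_1)/(6h_1) = 233/56. So s'(3) = 71/28.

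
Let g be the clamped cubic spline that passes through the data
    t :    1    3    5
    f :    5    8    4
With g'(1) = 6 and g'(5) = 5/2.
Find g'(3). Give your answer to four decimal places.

-2.5000

Let m_i = g''(x_i). Step sizes h_i = 2, 2; slopes of the chords Δ_i = (y_(i+1) - y_i)/h_i = 3/2, -2.
  2·m_0 + 8·m_1 + 2·m_2 = 6(Δ_1 - Δ_0) = -21
Clamped end conditions give two more equations: 2h_0·m_0 + h_0·m_1 = 6(Δ_0 - g'(1)) = -27 and h_1·m_1 + 2h_1·m_2 = 6(g'(5) - Δ_1) = 27.
Hence m_0 = -5, m_1 = -7/2, m_2 = 17/2.
On [3, 5], g'(t) = b_1 + 2c_1·(t - 3) + 3d_1·(t - 3)² with b_1 = Δ_1 - h_1(2m_1 + m_2)/6 = -5/2, c_1 = m_1/2 = -7/4, d_1 = (m_2 - m_1)/(6h_1) = 1. So g'(3) = -5/2.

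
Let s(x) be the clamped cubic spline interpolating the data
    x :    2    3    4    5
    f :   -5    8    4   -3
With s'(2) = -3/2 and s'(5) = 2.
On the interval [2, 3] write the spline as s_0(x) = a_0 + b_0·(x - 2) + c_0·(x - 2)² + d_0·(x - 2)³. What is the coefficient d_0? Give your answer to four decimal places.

Put m_i = s'' at the i-th knot. Here h = (1, 1, 1) and Δ = (13, -4, -7), so the interior equations h_(i-1)·m_(i-1) + 2(h_(i-1)+h_i)·m_i + h_i·m_(i+1) = 6(Δ_i − Δ_(i-1)) read
  1·m_0 + 4·m_1 + 1·m_2 = 6(Δ_1 - Δ_0) = -102
  1·m_1 + 4·m_2 + 1·m_3 = 6(Δ_2 - Δ_1) = -18
Clamped end conditions give two more equations: 2h_0·m_0 + h_0·m_1 = 6(Δ_0 - s'(2)) = 87 and h_2·m_2 + 2h_2·m_3 = 6(s'(5) - Δ_2) = 54.
Forward elimination and back-substitution give m_0 = 962/15, m_1 = -619/15, m_2 = -16/15, m_3 = 413/15.
On [2, 3], with s_0(x) = a_0 + b_0·(x - 2) + c_0·(x - 2)² + d_0·(x - 2)³: c_0 = m_0/2 = 481/15, d_0 = (m_1 - m_0)/(6h_0) = -527/30, b_0 = Δ_0 - h_0(2m_0 + m_1)/6 = -3/2.

-17.5667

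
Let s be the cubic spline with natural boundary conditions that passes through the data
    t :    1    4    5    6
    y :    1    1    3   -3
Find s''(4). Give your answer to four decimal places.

With σ_i denoting the second derivative at x_i, h_i = 3, 1, 1, and Δ_i = (y_(i+1) − y_i)/h_i = 0, 2, -6:
  3·σ_0 + 8·σ_1 + 1·σ_2 = 6(Δ_1 - Δ_0) = 12
  1·σ_1 + 4·σ_2 + 1·σ_3 = 6(Δ_2 - Δ_1) = -48
Natural end conditions: σ_0 = σ_3 = 0.
Solving: σ_0 = 0, σ_1 = 96/31, σ_2 = -396/31, σ_3 = 0.

3.0968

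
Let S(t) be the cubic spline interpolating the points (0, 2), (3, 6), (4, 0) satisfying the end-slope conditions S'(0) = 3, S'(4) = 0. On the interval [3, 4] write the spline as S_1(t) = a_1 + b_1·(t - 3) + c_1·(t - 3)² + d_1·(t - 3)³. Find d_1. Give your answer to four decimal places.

Let σ_i = S''(x_i). Step sizes h_i = 3, 1; slopes of the chords Δ_i = (y_(i+1) - y_i)/h_i = 4/3, -6.
  3·σ_0 + 8·σ_1 + 1·σ_2 = 6(Δ_1 - Δ_0) = -44
Clamped end conditions give two more equations: 2h_0·σ_0 + h_0·σ_1 = 6(Δ_0 - S'(0)) = -10 and h_1·σ_1 + 2h_1·σ_2 = 6(S'(4) - Δ_1) = 36.
Forward elimination and back-substitution give σ_0 = 37/12, σ_1 = -19/2, σ_2 = 91/4.
On [3, 4], with S_1(t) = a_1 + b_1·(t - 3) + c_1·(t - 3)² + d_1·(t - 3)³: c_1 = σ_1/2 = -19/4, d_1 = (σ_2 - σ_1)/(6h_1) = 43/8, b_1 = Δ_1 - h_1(2σ_1 + σ_2)/6 = -53/8.

5.3750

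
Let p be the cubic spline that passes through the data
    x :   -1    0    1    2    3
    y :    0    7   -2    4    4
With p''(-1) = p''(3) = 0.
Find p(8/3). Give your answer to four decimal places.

4.8783

With M_i denoting the second derivative at x_i, h_i = 1, 1, 1, 1, and Δ_i = (y_(i+1) − y_i)/h_i = 7, -9, 6, 0:
  1·M_0 + 4·M_1 + 1·M_2 = 6(Δ_1 - Δ_0) = -96
  1·M_1 + 4·M_2 + 1·M_3 = 6(Δ_2 - Δ_1) = 90
  1·M_2 + 4·M_3 + 1·M_4 = 6(Δ_3 - Δ_2) = -36
Natural end conditions: M_0 = M_4 = 0.
Solving the tridiagonal system: M_0 = 0, M_1 = -459/14, M_2 = 246/7, M_3 = -249/14, M_4 = 0.
On [2, 3], p(x) = 4 + 83/14·(x - 2) - 249/28·(x - 2)² + 83/28·(x - 2)³.
With (x - 2) = 2/3: p(8/3) = 922/189.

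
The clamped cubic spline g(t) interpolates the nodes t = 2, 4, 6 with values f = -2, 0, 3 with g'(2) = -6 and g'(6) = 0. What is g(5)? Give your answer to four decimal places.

2.3438

Put m_i = g'' at the i-th knot. Here h = (2, 2) and Δ = (1, 3/2), so the interior equations h_(i-1)·m_(i-1) + 2(h_(i-1)+h_i)·m_i + h_i·m_(i+1) = 6(Δ_i − Δ_(i-1)) read
  2·m_0 + 8·m_1 + 2·m_2 = 6(Δ_1 - Δ_0) = 3
Clamped end conditions give two more equations: 2h_0·m_0 + h_0·m_1 = 6(Δ_0 - g'(2)) = 42 and h_1·m_1 + 2h_1·m_2 = 6(g'(6) - Δ_1) = -9.
Forward elimination and back-substitution give m_0 = 93/8, m_1 = -9/4, m_2 = -9/8.
On [4, 6], g(t) = 0 + 27/8·(t - 4) - 9/8·(t - 4)² + 3/32·(t - 4)³.
With (t - 4) = 1: g(5) = 75/32.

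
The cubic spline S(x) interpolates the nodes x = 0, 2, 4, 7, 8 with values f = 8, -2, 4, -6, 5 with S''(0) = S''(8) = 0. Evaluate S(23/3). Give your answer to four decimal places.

Let M_i = S''(x_i). Step sizes h_i = 2, 2, 3, 1; slopes of the chords Δ_i = (y_(i+1) - y_i)/h_i = -5, 3, -10/3, 11.
  2·M_0 + 8·M_1 + 2·M_2 = 6(Δ_1 - Δ_0) = 48
  2·M_1 + 10·M_2 + 3·M_3 = 6(Δ_2 - Δ_1) = -38
  3·M_2 + 8·M_3 + 1·M_4 = 6(Δ_3 - Δ_2) = 86
Natural end conditions: M_0 = M_4 = 0.
Solving the tridiagonal system: M_0 = 0, M_1 = 1133/134, M_2 = -658/67, M_3 = 967/67, M_4 = 0.
On [7, 8], S(x) = -6 + 1244/201·(x - 7) + 967/134·(x - 7)² - 967/402·(x - 7)³.
With (x - 7) = 2/3: S(23/3) = 3368/5427.

0.6206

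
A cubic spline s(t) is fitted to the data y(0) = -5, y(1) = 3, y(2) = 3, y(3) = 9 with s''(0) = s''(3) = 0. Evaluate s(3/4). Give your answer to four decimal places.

Write M_i for s''(x_i). With h_i = 1, 1, 1 and divided differences Δ_i = 8, 0, 6, the continuity of s' gives the tridiagonal system
  1·M_0 + 4·M_1 + 1·M_2 = 6(Δ_1 - Δ_0) = -48
  1·M_1 + 4·M_2 + 1·M_3 = 6(Δ_2 - Δ_1) = 36
Natural end conditions: M_0 = M_3 = 0.
Hence M_0 = 0, M_1 = -76/5, M_2 = 64/5, M_3 = 0.
On [0, 1], s(t) = -5 + 158/15·t + 0·t² - 38/15·t³.
With t = 3/4: s(3/4) = 293/160.

1.8313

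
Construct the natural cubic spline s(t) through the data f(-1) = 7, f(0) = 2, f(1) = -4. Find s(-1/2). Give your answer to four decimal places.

4.5938

Write σ_i for s''(x_i). With h_i = 1, 1 and divided differences Δ_i = -5, -6, the continuity of s' gives the tridiagonal system
  1·σ_0 + 4·σ_1 + 1·σ_2 = 6(Δ_1 - Δ_0) = -6
Natural end conditions: σ_0 = σ_2 = 0.
Solving the tridiagonal system: σ_0 = 0, σ_1 = -3/2, σ_2 = 0.
On [-1, 0], s(t) = 7 - 19/4·(t + 1) + 0·(t + 1)² - 1/4·(t + 1)³.
With (t + 1) = 1/2: s(-1/2) = 147/32.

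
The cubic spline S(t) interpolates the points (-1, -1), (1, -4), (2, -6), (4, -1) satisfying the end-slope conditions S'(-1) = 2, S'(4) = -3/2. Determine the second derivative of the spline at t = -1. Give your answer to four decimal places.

Write M_i for S''(x_i). With h_i = 2, 1, 2 and divided differences Δ_i = -3/2, -2, 5/2, the continuity of S' gives the tridiagonal system
  2·M_0 + 6·M_1 + 1·M_2 = 6(Δ_1 - Δ_0) = -3
  1·M_1 + 6·M_2 + 2·M_3 = 6(Δ_2 - Δ_1) = 27
Clamped end conditions give two more equations: 2h_0·M_0 + h_0·M_1 = 6(Δ_0 - S'(-1)) = -21 and h_2·M_2 + 2h_2·M_3 = 6(S'(4) - Δ_2) = -24.
Hence M_0 = -167/32, M_1 = -1/16, M_2 = 125/16, M_3 = -317/32.

-5.2188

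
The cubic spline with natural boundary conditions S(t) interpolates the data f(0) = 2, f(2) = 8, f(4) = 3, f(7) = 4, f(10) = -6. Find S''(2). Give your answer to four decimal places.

-5.0036

Write M_i for S''(x_i). With h_i = 2, 2, 3, 3 and divided differences Δ_i = 3, -5/2, 1/3, -10/3, the continuity of S' gives the tridiagonal system
  2·M_0 + 8·M_1 + 2·M_2 = 6(Δ_1 - Δ_0) = -33
  2·M_1 + 10·M_2 + 3·M_3 = 6(Δ_2 - Δ_1) = 17
  3·M_2 + 12·M_3 + 3·M_4 = 6(Δ_3 - Δ_2) = -22
Natural end conditions: M_0 = M_4 = 0.
Solving the tridiagonal system: M_0 = 0, M_1 = -1401/280, M_2 = 123/35, M_3 = -1139/420, M_4 = 0.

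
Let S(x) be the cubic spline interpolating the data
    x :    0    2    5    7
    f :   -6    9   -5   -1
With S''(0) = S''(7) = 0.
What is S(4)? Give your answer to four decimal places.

Let M_i = S''(x_i). Step sizes h_i = 2, 3, 2; slopes of the chords Δ_i = (y_(i+1) - y_i)/h_i = 15/2, -14/3, 2.
  2·M_0 + 10·M_1 + 3·M_2 = 6(Δ_1 - Δ_0) = -73
  3·M_1 + 10·M_2 + 2·M_3 = 6(Δ_2 - Δ_1) = 40
Natural end conditions: M_0 = M_3 = 0.
Solving the tridiagonal system: M_0 = 0, M_1 = -850/91, M_2 = 619/91, M_3 = 0.
On [2, 5], S(x) = 9 + 695/546·(x - 2) - 425/91·(x - 2)² + 113/126·(x - 2)³.
With (x - 2) = 2: S(4) = 32/819.

0.0391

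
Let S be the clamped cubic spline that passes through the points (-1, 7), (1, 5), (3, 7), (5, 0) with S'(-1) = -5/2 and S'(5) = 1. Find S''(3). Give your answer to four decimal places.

Write M_i for S''(x_i). With h_i = 2, 2, 2 and divided differences Δ_i = -1, 1, -7/2, the continuity of S' gives the tridiagonal system
  2·M_0 + 8·M_1 + 2·M_2 = 6(Δ_1 - Δ_0) = 12
  2·M_1 + 8·M_2 + 2·M_3 = 6(Δ_2 - Δ_1) = -27
Clamped end conditions give two more equations: 2h_0·M_0 + h_0·M_1 = 6(Δ_0 - S'(-1)) = 9 and h_2·M_2 + 2h_2·M_3 = 6(S'(5) - Δ_2) = 27.
Forward elimination and back-substitution give M_0 = 23/30, M_1 = 89/30, M_2 = -199/30, M_3 = 151/15.

-6.6333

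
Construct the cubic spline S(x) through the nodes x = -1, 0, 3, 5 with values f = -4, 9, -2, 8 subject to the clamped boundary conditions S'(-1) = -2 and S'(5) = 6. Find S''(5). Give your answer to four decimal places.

Put M_i = S'' at the i-th knot. Here h = (1, 3, 2) and Δ = (13, -11/3, 5), so the interior equations h_(i-1)·M_(i-1) + 2(h_(i-1)+h_i)·M_i + h_i·M_(i+1) = 6(Δ_i − Δ_(i-1)) read
  1·M_0 + 8·M_1 + 3·M_2 = 6(Δ_1 - Δ_0) = -100
  3·M_1 + 10·M_2 + 2·M_3 = 6(Δ_2 - Δ_1) = 52
Clamped end conditions give two more equations: 2h_0·M_0 + h_0·M_1 = 6(Δ_0 - S'(-1)) = 90 and h_2·M_2 + 2h_2·M_3 = 6(S'(5) - Δ_2) = 6.
Solving: M_0 = 2239/39, M_1 = -968/39, M_2 = 535/39, M_3 = -209/39.

-5.3590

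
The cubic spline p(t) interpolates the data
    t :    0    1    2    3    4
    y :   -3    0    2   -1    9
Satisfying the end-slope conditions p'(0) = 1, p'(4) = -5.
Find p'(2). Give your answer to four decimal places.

-3.7143

Write m_i for p''(x_i). With h_i = 1, 1, 1, 1 and divided differences Δ_i = 3, 2, -3, 10, the continuity of p' gives the tridiagonal system
  1·m_0 + 4·m_1 + 1·m_2 = 6(Δ_1 - Δ_0) = -6
  1·m_1 + 4·m_2 + 1·m_3 = 6(Δ_2 - Δ_1) = -30
  1·m_2 + 4·m_3 + 1·m_4 = 6(Δ_3 - Δ_2) = 78
Clamped end conditions give two more equations: 2h_0·m_0 + h_0·m_1 = 6(Δ_0 - p'(0)) = 12 and h_3·m_3 + 2h_3·m_4 = 6(p'(4) - Δ_3) = -90.
Solving the tridiagonal system: m_0 = 36/7, m_1 = 12/7, m_2 = -18, m_3 = 282/7, m_4 = -456/7.
On [2, 3], p'(t) = b_2 + 2c_2·(t - 2) + 3d_2·(t - 2)² with b_2 = Δ_2 - h_2(2m_2 + m_3)/6 = -26/7, c_2 = m_2/2 = -9, d_2 = (m_3 - m_2)/(6h_2) = 68/7. So p'(2) = -26/7.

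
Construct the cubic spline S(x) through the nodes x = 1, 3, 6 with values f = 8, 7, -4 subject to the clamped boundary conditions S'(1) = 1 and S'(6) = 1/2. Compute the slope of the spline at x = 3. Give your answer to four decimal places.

-3.0500

With m_i denoting the second derivative at x_i, h_i = 2, 3, and Δ_i = (y_(i+1) − y_i)/h_i = -1/2, -11/3:
  2·m_0 + 10·m_1 + 3·m_2 = 6(Δ_1 - Δ_0) = -19
Clamped end conditions give two more equations: 2h_0·m_0 + h_0·m_1 = 6(Δ_0 - S'(1)) = -9 and h_1·m_1 + 2h_1·m_2 = 6(S'(6) - Δ_1) = 25.
Solving: m_0 = -9/20, m_1 = -18/5, m_2 = 179/30.
On [3, 6], S'(x) = b_1 + 2c_1·(x - 3) + 3d_1·(x - 3)² with b_1 = Δ_1 - h_1(2m_1 + m_2)/6 = -61/20, c_1 = m_1/2 = -9/5, d_1 = (m_2 - m_1)/(6h_1) = 287/540. So S'(3) = -61/20.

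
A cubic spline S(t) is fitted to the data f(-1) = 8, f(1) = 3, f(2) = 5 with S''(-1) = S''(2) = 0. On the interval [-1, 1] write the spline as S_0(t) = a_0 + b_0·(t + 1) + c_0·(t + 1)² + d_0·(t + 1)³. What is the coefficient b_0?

-4

With M_i denoting the second derivative at x_i, h_i = 2, 1, and Δ_i = (y_(i+1) − y_i)/h_i = -5/2, 2:
  2·M_0 + 6·M_1 + 1·M_2 = 6(Δ_1 - Δ_0) = 27
Natural end conditions: M_0 = M_2 = 0.
Solving the tridiagonal system: M_0 = 0, M_1 = 9/2, M_2 = 0.
On [-1, 1], with S_0(t) = a_0 + b_0·(t + 1) + c_0·(t + 1)² + d_0·(t + 1)³: c_0 = M_0/2 = 0, d_0 = (M_1 - M_0)/(6h_0) = 3/8, b_0 = Δ_0 - h_0(2M_0 + M_1)/6 = -4.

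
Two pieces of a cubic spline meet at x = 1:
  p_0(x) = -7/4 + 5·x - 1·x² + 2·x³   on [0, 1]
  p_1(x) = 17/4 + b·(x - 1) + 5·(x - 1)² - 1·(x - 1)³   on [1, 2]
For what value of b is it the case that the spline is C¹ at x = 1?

p_0'(x) = 5 - 2·x + 6·x², so p_0'(1) = 9. On the right, p_1'(1) = b, so b = 9.

9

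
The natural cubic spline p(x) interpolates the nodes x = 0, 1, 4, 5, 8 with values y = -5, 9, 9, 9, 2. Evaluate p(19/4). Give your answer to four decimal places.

Put M_i = p'' at the i-th knot. Here h = (1, 3, 1, 3) and Δ = (14, 0, 0, -7/3), so the interior equations h_(i-1)·M_(i-1) + 2(h_(i-1)+h_i)·M_i + h_i·M_(i+1) = 6(Δ_i − Δ_(i-1)) read
  1·M_0 + 8·M_1 + 3·M_2 = 6(Δ_1 - Δ_0) = -84
  3·M_1 + 8·M_2 + 1·M_3 = 6(Δ_2 - Δ_1) = 0
  1·M_2 + 8·M_3 + 3·M_4 = 6(Δ_3 - Δ_2) = -14
Natural end conditions: M_0 = M_4 = 0.
Solving: M_0 = 0, M_1 = -889/72, M_2 = 133/27, M_3 = -511/216, M_4 = 0.
On [4, 5], p(x) = 9 - 539/432·(x - 4) + 133/54·(x - 4)² - 175/144·(x - 4)³.
With (x - 4) = 3/4: p(19/4) = 82363/9216.

8.9370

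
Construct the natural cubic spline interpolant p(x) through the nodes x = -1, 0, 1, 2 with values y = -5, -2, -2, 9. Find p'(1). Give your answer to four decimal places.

With M_i denoting the second derivative at x_i, h_i = 1, 1, 1, and Δ_i = (y_(i+1) − y_i)/h_i = 3, 0, 11:
  1·M_0 + 4·M_1 + 1·M_2 = 6(Δ_1 - Δ_0) = -18
  1·M_1 + 4·M_2 + 1·M_3 = 6(Δ_2 - Δ_1) = 66
Natural end conditions: M_0 = M_3 = 0.
Solving the tridiagonal system: M_0 = 0, M_1 = -46/5, M_2 = 94/5, M_3 = 0.
On [1, 2], p'(x) = b_2 + 2c_2·(x - 1) + 3d_2·(x - 1)² with b_2 = Δ_2 - h_2(2M_2 + M_3)/6 = 71/15, c_2 = M_2/2 = 47/5, d_2 = (M_3 - M_2)/(6h_2) = -47/15. So p'(1) = 71/15.

4.7333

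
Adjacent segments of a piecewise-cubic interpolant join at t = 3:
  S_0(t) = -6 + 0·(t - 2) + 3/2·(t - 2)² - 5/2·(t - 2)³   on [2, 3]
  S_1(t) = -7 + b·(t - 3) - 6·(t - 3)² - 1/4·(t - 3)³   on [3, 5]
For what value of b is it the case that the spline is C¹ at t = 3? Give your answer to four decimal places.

S_0'(t) = 0 + 3·(t - 2) - 15/2·(t - 2)², so S_0'(3) = -9/2. On the right, S_1'(3) = b, so b = -9/2.

-4.5000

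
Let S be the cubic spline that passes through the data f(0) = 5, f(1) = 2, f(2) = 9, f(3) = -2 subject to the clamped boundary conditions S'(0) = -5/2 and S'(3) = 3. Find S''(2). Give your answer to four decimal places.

-52.1333

Write M_i for S''(x_i). With h_i = 1, 1, 1 and divided differences Δ_i = -3, 7, -11, the continuity of S' gives the tridiagonal system
  1·M_0 + 4·M_1 + 1·M_2 = 6(Δ_1 - Δ_0) = 60
  1·M_1 + 4·M_2 + 1·M_3 = 6(Δ_2 - Δ_1) = -108
Clamped end conditions give two more equations: 2h_0·M_0 + h_0·M_1 = 6(Δ_0 - S'(0)) = -3 and h_2·M_2 + 2h_2·M_3 = 6(S'(3) - Δ_2) = 84.
Solving the tridiagonal system: M_0 = -266/15, M_1 = 487/15, M_2 = -782/15, M_3 = 1021/15.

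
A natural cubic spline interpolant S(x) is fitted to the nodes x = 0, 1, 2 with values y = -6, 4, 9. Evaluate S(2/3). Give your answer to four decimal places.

1.1296

Put σ_i = S'' at the i-th knot. Here h = (1, 1) and Δ = (10, 5), so the interior equations h_(i-1)·σ_(i-1) + 2(h_(i-1)+h_i)·σ_i + h_i·σ_(i+1) = 6(Δ_i − Δ_(i-1)) read
  1·σ_0 + 4·σ_1 + 1·σ_2 = 6(Δ_1 - Δ_0) = -30
Natural end conditions: σ_0 = σ_2 = 0.
Hence σ_0 = 0, σ_1 = -15/2, σ_2 = 0.
On [0, 1], S(x) = -6 + 45/4·x + 0·x² - 5/4·x³.
With x = 2/3: S(2/3) = 61/54.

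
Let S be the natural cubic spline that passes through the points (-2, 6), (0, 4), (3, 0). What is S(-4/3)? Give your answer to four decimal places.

5.3728

With M_i denoting the second derivative at x_i, h_i = 2, 3, and Δ_i = (y_(i+1) − y_i)/h_i = -1, -4/3:
  2·M_0 + 10·M_1 + 3·M_2 = 6(Δ_1 - Δ_0) = -2
Natural end conditions: M_0 = M_2 = 0.
Solving: M_0 = 0, M_1 = -1/5, M_2 = 0.
On [-2, 0], S(x) = 6 - 14/15·(x + 2) + 0·(x + 2)² - 1/60·(x + 2)³.
With (x + 2) = 2/3: S(-4/3) = 2176/405.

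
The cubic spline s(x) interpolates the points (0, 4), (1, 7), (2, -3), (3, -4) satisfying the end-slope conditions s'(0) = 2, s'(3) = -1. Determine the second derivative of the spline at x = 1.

Let M_i = s''(x_i). Step sizes h_i = 1, 1, 1; slopes of the chords Δ_i = (y_(i+1) - y_i)/h_i = 3, -10, -1.
  1·M_0 + 4·M_1 + 1·M_2 = 6(Δ_1 - Δ_0) = -78
  1·M_1 + 4·M_2 + 1·M_3 = 6(Δ_2 - Δ_1) = 54
Clamped end conditions give two more equations: 2h_0·M_0 + h_0·M_1 = 6(Δ_0 - s'(0)) = 6 and h_2·M_2 + 2h_2·M_3 = 6(s'(3) - Δ_2) = 0.
Forward elimination and back-substitution give M_0 = 18, M_1 = -30, M_2 = 24, M_3 = -12.

-30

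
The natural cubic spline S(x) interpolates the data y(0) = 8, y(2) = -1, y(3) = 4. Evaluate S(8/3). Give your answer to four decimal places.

1.8642

With m_i denoting the second derivative at x_i, h_i = 2, 1, and Δ_i = (y_(i+1) − y_i)/h_i = -9/2, 5:
  2·m_0 + 6·m_1 + 1·m_2 = 6(Δ_1 - Δ_0) = 57
Natural end conditions: m_0 = m_2 = 0.
Forward elimination and back-substitution give m_0 = 0, m_1 = 19/2, m_2 = 0.
On [2, 3], S(x) = -1 + 11/6·(x - 2) + 19/4·(x - 2)² - 19/12·(x - 2)³.
With (x - 2) = 2/3: S(8/3) = 151/81.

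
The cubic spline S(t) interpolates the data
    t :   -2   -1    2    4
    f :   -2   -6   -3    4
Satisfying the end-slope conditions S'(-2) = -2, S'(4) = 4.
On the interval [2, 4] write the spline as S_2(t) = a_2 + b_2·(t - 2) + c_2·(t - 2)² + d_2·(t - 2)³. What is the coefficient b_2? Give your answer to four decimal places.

3.3077

Let M_i = S''(x_i). Step sizes h_i = 1, 3, 2; slopes of the chords Δ_i = (y_(i+1) - y_i)/h_i = -4, 1, 7/2.
  1·M_0 + 8·M_1 + 3·M_2 = 6(Δ_1 - Δ_0) = 30
  3·M_1 + 10·M_2 + 2·M_3 = 6(Δ_2 - Δ_1) = 15
Clamped end conditions give two more equations: 2h_0·M_0 + h_0·M_1 = 6(Δ_0 - S'(-2)) = -12 and h_2·M_2 + 2h_2·M_3 = 6(S'(4) - Δ_2) = 3.
Solving the tridiagonal system: M_0 = -219/26, M_1 = 63/13, M_2 = -3/26, M_3 = 21/26.
On [2, 4], with S_2(t) = a_2 + b_2·(t - 2) + c_2·(t - 2)² + d_2·(t - 2)³: c_2 = M_2/2 = -3/52, d_2 = (M_3 - M_2)/(6h_2) = 1/13, b_2 = Δ_2 - h_2(2M_2 + M_3)/6 = 43/13.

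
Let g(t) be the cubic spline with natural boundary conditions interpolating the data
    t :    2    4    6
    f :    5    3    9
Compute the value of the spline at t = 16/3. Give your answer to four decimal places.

6.4074

Let M_i = g''(x_i). Step sizes h_i = 2, 2; slopes of the chords Δ_i = (y_(i+1) - y_i)/h_i = -1, 3.
  2·M_0 + 8·M_1 + 2·M_2 = 6(Δ_1 - Δ_0) = 24
Natural end conditions: M_0 = M_2 = 0.
Forward elimination and back-substitution give M_0 = 0, M_1 = 3, M_2 = 0.
On [4, 6], g(t) = 3 + 1·(t - 4) + 3/2·(t - 4)² - 1/4·(t - 4)³.
With (t - 4) = 4/3: g(16/3) = 173/27.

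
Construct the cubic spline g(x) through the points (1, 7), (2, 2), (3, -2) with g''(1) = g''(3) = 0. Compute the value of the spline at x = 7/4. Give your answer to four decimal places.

3.1680

Put m_i = g'' at the i-th knot. Here h = (1, 1) and Δ = (-5, -4), so the interior equations h_(i-1)·m_(i-1) + 2(h_(i-1)+h_i)·m_i + h_i·m_(i+1) = 6(Δ_i − Δ_(i-1)) read
  1·m_0 + 4·m_1 + 1·m_2 = 6(Δ_1 - Δ_0) = 6
Natural end conditions: m_0 = m_2 = 0.
Solving the tridiagonal system: m_0 = 0, m_1 = 3/2, m_2 = 0.
On [1, 2], g(x) = 7 - 21/4·(x - 1) + 0·(x - 1)² + 1/4·(x - 1)³.
With (x - 1) = 3/4: g(7/4) = 811/256.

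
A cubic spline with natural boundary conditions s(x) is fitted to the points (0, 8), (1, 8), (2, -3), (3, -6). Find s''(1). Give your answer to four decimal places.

-20.8000

With σ_i denoting the second derivative at x_i, h_i = 1, 1, 1, and Δ_i = (y_(i+1) − y_i)/h_i = 0, -11, -3:
  1·σ_0 + 4·σ_1 + 1·σ_2 = 6(Δ_1 - Δ_0) = -66
  1·σ_1 + 4·σ_2 + 1·σ_3 = 6(Δ_2 - Δ_1) = 48
Natural end conditions: σ_0 = σ_3 = 0.
Forward elimination and back-substitution give σ_0 = 0, σ_1 = -104/5, σ_2 = 86/5, σ_3 = 0.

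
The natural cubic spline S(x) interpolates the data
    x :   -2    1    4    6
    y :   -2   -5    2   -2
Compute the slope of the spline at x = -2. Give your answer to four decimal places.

Put M_i = S'' at the i-th knot. Here h = (3, 3, 2) and Δ = (-1, 7/3, -2), so the interior equations h_(i-1)·M_(i-1) + 2(h_(i-1)+h_i)·M_i + h_i·M_(i+1) = 6(Δ_i − Δ_(i-1)) read
  3·M_0 + 12·M_1 + 3·M_2 = 6(Δ_1 - Δ_0) = 20
  3·M_1 + 10·M_2 + 2·M_3 = 6(Δ_2 - Δ_1) = -26
Natural end conditions: M_0 = M_3 = 0.
Hence M_0 = 0, M_1 = 278/111, M_2 = -124/37, M_3 = 0.
On [-2, 1], S'(x) = b_0 + 2c_0·(x + 2) + 3d_0·(x + 2)² with b_0 = Δ_0 - h_0(2M_0 + M_1)/6 = -250/111, c_0 = M_0/2 = 0, d_0 = (M_1 - M_0)/(6h_0) = 139/999. So S'(-2) = -250/111.

-2.2523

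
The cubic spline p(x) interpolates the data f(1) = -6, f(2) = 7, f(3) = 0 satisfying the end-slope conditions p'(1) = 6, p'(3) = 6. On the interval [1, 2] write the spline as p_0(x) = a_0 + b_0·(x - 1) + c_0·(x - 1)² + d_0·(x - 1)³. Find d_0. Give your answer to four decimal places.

-18.5000

Write M_i for p''(x_i). With h_i = 1, 1 and divided differences Δ_i = 13, -7, the continuity of p' gives the tridiagonal system
  1·M_0 + 4·M_1 + 1·M_2 = 6(Δ_1 - Δ_0) = -120
Clamped end conditions give two more equations: 2h_0·M_0 + h_0·M_1 = 6(Δ_0 - p'(1)) = 42 and h_1·M_1 + 2h_1·M_2 = 6(p'(3) - Δ_1) = 78.
Solving the tridiagonal system: M_0 = 51, M_1 = -60, M_2 = 69.
On [1, 2], with p_0(x) = a_0 + b_0·(x - 1) + c_0·(x - 1)² + d_0·(x - 1)³: c_0 = M_0/2 = 51/2, d_0 = (M_1 - M_0)/(6h_0) = -37/2, b_0 = Δ_0 - h_0(2M_0 + M_1)/6 = 6.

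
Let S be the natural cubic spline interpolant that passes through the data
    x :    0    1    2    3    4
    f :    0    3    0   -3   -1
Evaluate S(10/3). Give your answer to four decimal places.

-2.7897

Let σ_i = S''(x_i). Step sizes h_i = 1, 1, 1, 1; slopes of the chords Δ_i = (y_(i+1) - y_i)/h_i = 3, -3, -3, 2.
  1·σ_0 + 4·σ_1 + 1·σ_2 = 6(Δ_1 - Δ_0) = -36
  1·σ_1 + 4·σ_2 + 1·σ_3 = 6(Δ_2 - Δ_1) = 0
  1·σ_2 + 4·σ_3 + 1·σ_4 = 6(Δ_3 - Δ_2) = 30
Natural end conditions: σ_0 = σ_4 = 0.
Forward elimination and back-substitution give σ_0 = 0, σ_1 = -255/28, σ_2 = 3/7, σ_3 = 207/28, σ_4 = 0.
On [3, 4], S(x) = -3 - 13/28·(x - 3) + 207/56·(x - 3)² - 69/56·(x - 3)³.
With (x - 3) = 1/3: S(10/3) = -703/252.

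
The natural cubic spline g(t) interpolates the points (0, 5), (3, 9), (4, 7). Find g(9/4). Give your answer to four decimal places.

Let σ_i = g''(x_i). Step sizes h_i = 3, 1; slopes of the chords Δ_i = (y_(i+1) - y_i)/h_i = 4/3, -2.
  3·σ_0 + 8·σ_1 + 1·σ_2 = 6(Δ_1 - Δ_0) = -20
Natural end conditions: σ_0 = σ_2 = 0.
Hence σ_0 = 0, σ_1 = -5/2, σ_2 = 0.
On [0, 3], g(t) = 5 + 31/12·t + 0·t² - 5/36·t³.
With t = 9/4: g(9/4) = 2363/256.

9.2305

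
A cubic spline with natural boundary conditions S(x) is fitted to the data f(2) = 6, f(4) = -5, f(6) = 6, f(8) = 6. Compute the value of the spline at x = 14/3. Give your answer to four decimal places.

-2.4741

With σ_i denoting the second derivative at x_i, h_i = 2, 2, 2, and Δ_i = (y_(i+1) − y_i)/h_i = -11/2, 11/2, 0:
  2·σ_0 + 8·σ_1 + 2·σ_2 = 6(Δ_1 - Δ_0) = 66
  2·σ_1 + 8·σ_2 + 2·σ_3 = 6(Δ_2 - Δ_1) = -33
Natural end conditions: σ_0 = σ_3 = 0.
Solving the tridiagonal system: σ_0 = 0, σ_1 = 99/10, σ_2 = -33/5, σ_3 = 0.
On [4, 6], S(x) = -5 + 11/10·(x - 4) + 99/20·(x - 4)² - 11/8·(x - 4)³.
With (x - 4) = 2/3: S(14/3) = -334/135.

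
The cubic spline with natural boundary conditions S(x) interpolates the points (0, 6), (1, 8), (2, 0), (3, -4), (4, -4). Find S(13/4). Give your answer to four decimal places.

Let M_i = S''(x_i). Step sizes h_i = 1, 1, 1, 1; slopes of the chords Δ_i = (y_(i+1) - y_i)/h_i = 2, -8, -4, 0.
  1·M_0 + 4·M_1 + 1·M_2 = 6(Δ_1 - Δ_0) = -60
  1·M_1 + 4·M_2 + 1·M_3 = 6(Δ_2 - Δ_1) = 24
  1·M_2 + 4·M_3 + 1·M_4 = 6(Δ_3 - Δ_2) = 24
Natural end conditions: M_0 = M_4 = 0.
Solving the tridiagonal system: M_0 = 0, M_1 = -243/14, M_2 = 66/7, M_3 = 51/14, M_4 = 0.
On [3, 4], S(x) = -4 - 17/14·(x - 3) + 51/28·(x - 3)² - 17/28·(x - 3)³.
With (x - 3) = 1/4: S(13/4) = -1075/256.

-4.1992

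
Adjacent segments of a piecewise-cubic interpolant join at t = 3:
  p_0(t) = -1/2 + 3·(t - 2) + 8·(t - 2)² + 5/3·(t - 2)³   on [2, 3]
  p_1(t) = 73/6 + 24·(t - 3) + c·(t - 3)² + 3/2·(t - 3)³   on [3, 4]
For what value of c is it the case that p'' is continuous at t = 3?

p_0''(t) = 16 + 10·(t - 2), so p_0''(3) = 26. On the right, p_1''(3) = 2c, so c = 13.

13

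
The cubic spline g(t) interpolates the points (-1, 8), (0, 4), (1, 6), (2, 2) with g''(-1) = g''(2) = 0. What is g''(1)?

-12

With σ_i denoting the second derivative at x_i, h_i = 1, 1, 1, and Δ_i = (y_(i+1) − y_i)/h_i = -4, 2, -4:
  1·σ_0 + 4·σ_1 + 1·σ_2 = 6(Δ_1 - Δ_0) = 36
  1·σ_1 + 4·σ_2 + 1·σ_3 = 6(Δ_2 - Δ_1) = -36
Natural end conditions: σ_0 = σ_3 = 0.
Hence σ_0 = 0, σ_1 = 12, σ_2 = -12, σ_3 = 0.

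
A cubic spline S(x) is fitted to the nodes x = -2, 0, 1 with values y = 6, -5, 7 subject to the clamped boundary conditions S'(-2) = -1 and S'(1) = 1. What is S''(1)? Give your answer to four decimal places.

-49.8333

Let m_i = S''(x_i). Step sizes h_i = 2, 1; slopes of the chords Δ_i = (y_(i+1) - y_i)/h_i = -11/2, 12.
  2·m_0 + 6·m_1 + 1·m_2 = 6(Δ_1 - Δ_0) = 105
Clamped end conditions give two more equations: 2h_0·m_0 + h_0·m_1 = 6(Δ_0 - S'(-2)) = -27 and h_1·m_1 + 2h_1·m_2 = 6(S'(1) - Δ_1) = -66.
Solving the tridiagonal system: m_0 = -283/12, m_1 = 101/3, m_2 = -299/6.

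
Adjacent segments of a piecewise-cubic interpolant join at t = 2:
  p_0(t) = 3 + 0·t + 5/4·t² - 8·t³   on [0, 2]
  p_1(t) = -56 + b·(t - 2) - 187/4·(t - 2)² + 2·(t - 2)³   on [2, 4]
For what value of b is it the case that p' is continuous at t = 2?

-91

p_0'(t) = 0 + 5/2·t - 24·t², so p_0'(2) = -91. On the right, p_1'(2) = b, so b = -91.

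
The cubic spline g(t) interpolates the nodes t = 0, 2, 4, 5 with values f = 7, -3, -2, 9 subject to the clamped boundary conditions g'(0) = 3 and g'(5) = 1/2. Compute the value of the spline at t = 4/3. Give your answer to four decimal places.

2.1691

Let σ_i = g''(x_i). Step sizes h_i = 2, 2, 1; slopes of the chords Δ_i = (y_(i+1) - y_i)/h_i = -5, 1/2, 11.
  2·σ_0 + 8·σ_1 + 2·σ_2 = 6(Δ_1 - Δ_0) = 33
  2·σ_1 + 6·σ_2 + 1·σ_3 = 6(Δ_2 - Δ_1) = 63
Clamped end conditions give two more equations: 2h_0·σ_0 + h_0·σ_1 = 6(Δ_0 - g'(0)) = -48 and h_2·σ_2 + 2h_2·σ_3 = 6(g'(5) - Δ_2) = -63.
Solving: σ_0 = -635/46, σ_1 = 83/23, σ_2 = 365/23, σ_3 = -907/23.
On [0, 2], g(t) = 7 + 3·t - 635/92·t² + 267/184·t³.
With t = 4/3: g(4/3) = 449/207.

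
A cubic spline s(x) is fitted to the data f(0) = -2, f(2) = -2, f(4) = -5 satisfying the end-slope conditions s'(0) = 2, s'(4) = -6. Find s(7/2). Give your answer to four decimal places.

With m_i denoting the second derivative at x_i, h_i = 2, 2, and Δ_i = (y_(i+1) − y_i)/h_i = 0, -3/2:
  2·m_0 + 8·m_1 + 2·m_2 = 6(Δ_1 - Δ_0) = -9
Clamped end conditions give two more equations: 2h_0·m_0 + h_0·m_1 = 6(Δ_0 - s'(0)) = -12 and h_1·m_1 + 2h_1·m_2 = 6(s'(4) - Δ_1) = -27.
Forward elimination and back-substitution give m_0 = -31/8, m_1 = 7/4, m_2 = -61/8.
On [2, 4], s(x) = -2 - 1/8·(x - 2) + 7/8·(x - 2)² - 25/32·(x - 2)³.
With (x - 2) = 3/2: s(7/2) = -731/256.

-2.8555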